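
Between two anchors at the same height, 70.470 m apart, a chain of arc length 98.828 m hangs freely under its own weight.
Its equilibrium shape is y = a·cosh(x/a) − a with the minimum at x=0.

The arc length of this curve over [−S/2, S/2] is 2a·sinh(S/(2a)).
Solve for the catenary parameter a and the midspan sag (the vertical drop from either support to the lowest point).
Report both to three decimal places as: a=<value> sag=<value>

seed: a₀ = √(S³/(24(L−S))) = √(70.470³/(24·28.358)) = 22.675819
iter 1: u=1.553858  f(a)=+3.627e+00  f'(a)=-3.160e+00  a ← 22.675819 − (+3.627e+00/-3.160e+00) = 23.823785
iter 2: u=1.478984  f(a)=+2.936e-01  f'(a)=-2.667e+00  a ← 23.823785 − (+2.936e-01/-2.667e+00) = 23.933885
iter 3: u=1.472181  f(a)=+2.299e-03  f'(a)=-2.625e+00  a ← 23.933885 − (+2.299e-03/-2.625e+00) = 23.934761
iter 4: u=1.472127  f(a)=+1.434e-07  f'(a)=-2.625e+00  a ← 23.934761 − (+1.434e-07/-2.625e+00) = 23.934761
iter 5: u=1.472127  f(a)=+2.842e-14  f'(a)=-2.625e+00  a ← 23.934761 − (+2.842e-14/-2.625e+00) = 23.934761
converged: |Δa| < 1e-12 after 5 iterations
sag = a·(cosh(S/(2a)) − 1) = 23.934761·(cosh(1.472127) − 1) = 30.970759
T_max/T_min = cosh(S/(2a)) = 2.293966

a=23.935 sag=30.971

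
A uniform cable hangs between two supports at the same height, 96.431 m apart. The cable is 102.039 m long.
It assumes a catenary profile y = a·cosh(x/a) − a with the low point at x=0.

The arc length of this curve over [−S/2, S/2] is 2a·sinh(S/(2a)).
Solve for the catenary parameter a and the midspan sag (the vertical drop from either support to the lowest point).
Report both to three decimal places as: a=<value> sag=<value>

seed: a₀ = √(S³/(24(L−S))) = √(96.431³/(24·5.608)) = 81.623532
iter 1: u=0.590706  f(a)=+9.866e-02  f'(a)=-1.423e-01  a ← 81.623532 − (+9.866e-02/-1.423e-01) = 82.317004
iter 2: u=0.585730  f(a)=+1.271e-03  f'(a)=-1.386e-01  a ← 82.317004 − (+1.271e-03/-1.386e-01) = 82.326176
iter 3: u=0.585664  f(a)=+2.173e-07  f'(a)=-1.386e-01  a ← 82.326176 − (+2.173e-07/-1.386e-01) = 82.326178
iter 4: u=0.585664  f(a)=+1.421e-14  f'(a)=-1.386e-01  a ← 82.326178 − (+1.421e-14/-1.386e-01) = 82.326178
converged: |Δa| < 1e-12 after 4 iterations
sag = a·(cosh(S/(2a)) − 1) = 82.326178·(cosh(0.585664) − 1) = 14.527263
T_max/T_min = cosh(S/(2a)) = 1.176460

a=82.326 sag=14.527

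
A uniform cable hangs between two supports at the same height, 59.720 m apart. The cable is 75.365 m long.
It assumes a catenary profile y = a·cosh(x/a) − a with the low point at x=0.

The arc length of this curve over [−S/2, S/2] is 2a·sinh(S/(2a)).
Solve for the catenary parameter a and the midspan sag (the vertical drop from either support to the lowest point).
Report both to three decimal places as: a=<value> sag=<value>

a=24.702 sag=20.356

seed: a₀ = √(S³/(24(L−S))) = √(59.720³/(24·15.645)) = 23.816958
iter 1: u=1.253729  f(a)=+1.277e+00  f'(a)=-1.532e+00  a ← 23.816958 − (+1.277e+00/-1.532e+00) = 24.650137
iter 2: u=1.211352  f(a)=+7.005e-02  f'(a)=-1.368e+00  a ← 24.650137 − (+7.005e-02/-1.368e+00) = 24.701332
iter 3: u=1.208842  f(a)=+2.380e-04  f'(a)=-1.359e+00  a ← 24.701332 − (+2.380e-04/-1.359e+00) = 24.701507
iter 4: u=1.208833  f(a)=+2.768e-09  f'(a)=-1.359e+00  a ← 24.701507 − (+2.768e-09/-1.359e+00) = 24.701507
iter 5: u=1.208833  f(a)=+2.842e-14  f'(a)=-1.359e+00  a ← 24.701507 − (+2.842e-14/-1.359e+00) = 24.701507
converged: |Δa| < 1e-12 after 5 iterations
sag = a·(cosh(S/(2a)) − 1) = 24.701507·(cosh(1.208833) − 1) = 20.355515
T_max/T_min = cosh(S/(2a)) = 1.824060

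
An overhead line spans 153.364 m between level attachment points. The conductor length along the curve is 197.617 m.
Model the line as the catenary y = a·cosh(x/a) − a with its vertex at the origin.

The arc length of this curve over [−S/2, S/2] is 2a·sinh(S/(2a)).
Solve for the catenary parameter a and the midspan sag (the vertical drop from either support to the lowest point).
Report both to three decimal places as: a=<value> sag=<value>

a=60.650 sag=55.288

seed: a₀ = √(S³/(24(L−S))) = √(153.364³/(24·44.253)) = 58.278473
iter 1: u=1.315786  f(a)=+3.993e+00  f'(a)=-1.798e+00  a ← 58.278473 − (+3.993e+00/-1.798e+00) = 60.498520
iter 2: u=1.267502  f(a)=+2.395e-01  f'(a)=-1.589e+00  a ← 60.498520 − (+2.395e-01/-1.589e+00) = 60.649271
iter 3: u=1.264352  f(a)=+9.832e-04  f'(a)=-1.576e+00  a ← 60.649271 − (+9.832e-04/-1.576e+00) = 60.649895
iter 4: u=1.264339  f(a)=+1.672e-08  f'(a)=-1.575e+00  a ← 60.649895 − (+1.672e-08/-1.575e+00) = 60.649895
iter 5: u=1.264339  f(a)=+2.842e-14  f'(a)=-1.575e+00  a ← 60.649895 − (+2.842e-14/-1.575e+00) = 60.649895
converged: |Δa| < 1e-12 after 5 iterations
sag = a·(cosh(S/(2a)) − 1) = 60.649895·(cosh(1.264339) − 1) = 55.287715
T_max/T_min = cosh(S/(2a)) = 1.911588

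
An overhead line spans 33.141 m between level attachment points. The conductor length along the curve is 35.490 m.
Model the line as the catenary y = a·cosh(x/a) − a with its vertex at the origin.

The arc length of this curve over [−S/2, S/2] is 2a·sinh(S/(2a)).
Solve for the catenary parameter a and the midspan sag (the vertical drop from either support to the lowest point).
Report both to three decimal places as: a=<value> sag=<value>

a=25.676 sag=5.535

seed: a₀ = √(S³/(24(L−S))) = √(33.141³/(24·2.349)) = 25.409802
iter 1: u=0.652130  f(a)=+5.046e-02  f'(a)=-1.929e-01  a ← 25.409802 − (+5.046e-02/-1.929e-01) = 25.671411
iter 2: u=0.645485  f(a)=+7.898e-04  f'(a)=-1.869e-01  a ← 25.671411 − (+7.898e-04/-1.869e-01) = 25.675638
iter 3: u=0.645378  f(a)=+2.004e-07  f'(a)=-1.868e-01  a ← 25.675638 − (+2.004e-07/-1.868e-01) = 25.675639
iter 4: u=0.645378  f(a)=+1.421e-14  f'(a)=-1.868e-01  a ← 25.675639 − (+1.421e-14/-1.868e-01) = 25.675639
converged: |Δa| < 1e-12 after 4 iterations
sag = a·(cosh(S/(2a)) − 1) = 25.675639·(cosh(0.645378) − 1) = 5.535312
T_max/T_min = cosh(S/(2a)) = 1.215586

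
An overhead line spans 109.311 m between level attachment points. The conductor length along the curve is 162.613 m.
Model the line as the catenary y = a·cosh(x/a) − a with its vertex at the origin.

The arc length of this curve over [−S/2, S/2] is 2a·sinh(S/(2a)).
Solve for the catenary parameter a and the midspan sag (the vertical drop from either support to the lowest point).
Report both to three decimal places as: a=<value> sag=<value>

seed: a₀ = √(S³/(24(L−S))) = √(109.311³/(24·53.302)) = 31.953499
iter 1: u=1.710470  f(a)=+8.363e+00  f'(a)=-4.420e+00  a ← 31.953499 − (+8.363e+00/-4.420e+00) = 33.845607
iter 2: u=1.614848  f(a)=+8.004e-01  f'(a)=-3.611e+00  a ← 33.845607 − (+8.004e-01/-3.611e+00) = 34.067259
iter 3: u=1.604341  f(a)=+9.044e-03  f'(a)=-3.530e+00  a ← 34.067259 − (+9.044e-03/-3.530e+00) = 34.069821
iter 4: u=1.604220  f(a)=+1.184e-06  f'(a)=-3.529e+00  a ← 34.069821 − (+1.184e-06/-3.529e+00) = 34.069822
iter 5: u=1.604220  f(a)=+2.842e-14  f'(a)=-3.529e+00  a ← 34.069822 − (+2.842e-14/-3.529e+00) = 34.069822
converged: |Δa| < 1e-12 after 5 iterations
sag = a·(cosh(S/(2a)) − 1) = 34.069822·(cosh(1.604220) − 1) = 54.086288
T_max/T_min = cosh(S/(2a)) = 2.587513

a=34.070 sag=54.086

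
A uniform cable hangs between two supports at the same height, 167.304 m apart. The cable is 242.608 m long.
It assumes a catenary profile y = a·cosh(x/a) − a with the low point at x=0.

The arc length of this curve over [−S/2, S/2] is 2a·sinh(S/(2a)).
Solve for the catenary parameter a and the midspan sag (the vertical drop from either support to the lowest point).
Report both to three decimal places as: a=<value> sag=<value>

a=54.036 sag=78.759

seed: a₀ = √(S³/(24(L−S))) = √(167.304³/(24·75.304)) = 50.903172
iter 1: u=1.643355  f(a)=+1.085e+01  f'(a)=-3.839e+00  a ← 50.903172 − (+1.085e+01/-3.839e+00) = 53.728885
iter 2: u=1.556928  f(a)=+9.688e-01  f'(a)=-3.181e+00  a ← 53.728885 − (+9.688e-01/-3.181e+00) = 54.033415
iter 3: u=1.548153  f(a)=+9.400e-03  f'(a)=-3.120e+00  a ← 54.033415 − (+9.400e-03/-3.120e+00) = 54.036429
iter 4: u=1.548067  f(a)=+9.041e-07  f'(a)=-3.119e+00  a ← 54.036429 − (+9.041e-07/-3.119e+00) = 54.036429
iter 5: u=1.548067  f(a)=-2.842e-14  f'(a)=-3.119e+00  a ← 54.036429 − (-2.842e-14/-3.119e+00) = 54.036429
converged: |Δa| < 1e-12 after 5 iterations
sag = a·(cosh(S/(2a)) − 1) = 54.036429·(cosh(1.548067) − 1) = 78.758888
T_max/T_min = cosh(S/(2a)) = 2.457515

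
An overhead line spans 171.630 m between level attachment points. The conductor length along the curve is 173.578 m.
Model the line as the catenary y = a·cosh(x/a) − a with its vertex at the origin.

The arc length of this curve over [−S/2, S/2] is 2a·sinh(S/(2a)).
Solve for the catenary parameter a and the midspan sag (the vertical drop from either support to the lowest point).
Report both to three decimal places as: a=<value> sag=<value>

seed: a₀ = √(S³/(24(L−S))) = √(171.630³/(24·1.948)) = 328.843837
iter 1: u=0.260960  f(a)=+6.644e-03  f'(a)=-1.193e-02  a ← 328.843837 − (+6.644e-03/-1.193e-02) = 329.400800
iter 2: u=0.260518  f(a)=+1.692e-05  f'(a)=-1.187e-02  a ← 329.400800 − (+1.692e-05/-1.187e-02) = 329.402225
iter 3: u=0.260517  f(a)=+1.103e-10  f'(a)=-1.187e-02  a ← 329.402225 − (+1.103e-10/-1.187e-02) = 329.402225
iter 4: u=0.260517  f(a)=-2.842e-14  f'(a)=-1.187e-02  a ← 329.402225 − (-2.842e-14/-1.187e-02) = 329.402225
converged: |Δa| < 1e-12 after 4 iterations
sag = a·(cosh(S/(2a)) − 1) = 329.402225·(cosh(0.260517) − 1) = 11.241513
T_max/T_min = cosh(S/(2a)) = 1.034127

a=329.402 sag=11.242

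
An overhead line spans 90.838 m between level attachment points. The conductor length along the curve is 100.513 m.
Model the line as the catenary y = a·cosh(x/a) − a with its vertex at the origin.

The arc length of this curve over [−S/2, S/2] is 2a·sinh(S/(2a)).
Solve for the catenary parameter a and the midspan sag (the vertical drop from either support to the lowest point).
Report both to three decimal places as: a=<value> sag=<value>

a=57.702 sag=18.817

seed: a₀ = √(S³/(24(L−S))) = √(90.838³/(24·9.675)) = 56.815945
iter 1: u=0.799406  f(a)=+3.139e-01  f'(a)=-3.628e-01  a ← 56.815945 − (+3.139e-01/-3.628e-01) = 57.681026
iter 2: u=0.787417  f(a)=+7.313e-03  f'(a)=-3.461e-01  a ← 57.681026 − (+7.313e-03/-3.461e-01) = 57.702154
iter 3: u=0.787128  f(a)=+4.179e-06  f'(a)=-3.457e-01  a ← 57.702154 − (+4.179e-06/-3.457e-01) = 57.702166
iter 4: u=0.787128  f(a)=+1.378e-12  f'(a)=-3.457e-01  a ← 57.702166 − (+1.378e-12/-3.457e-01) = 57.702166
converged: |Δa| < 1e-12 after 4 iterations
sag = a·(cosh(S/(2a)) − 1) = 57.702166·(cosh(0.787128) − 1) = 18.817477
T_max/T_min = cosh(S/(2a)) = 1.326114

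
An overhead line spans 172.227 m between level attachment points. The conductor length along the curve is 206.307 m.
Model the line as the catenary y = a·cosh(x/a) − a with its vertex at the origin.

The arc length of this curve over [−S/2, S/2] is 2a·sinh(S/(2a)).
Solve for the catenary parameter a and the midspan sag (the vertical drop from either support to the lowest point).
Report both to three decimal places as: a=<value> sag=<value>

a=81.277 sag=50.049

seed: a₀ = √(S³/(24(L−S))) = √(172.227³/(24·34.080)) = 79.030811
iter 1: u=1.089619  f(a)=+2.081e+00  f'(a)=-9.693e-01  a ← 79.030811 − (+2.081e+00/-9.693e-01) = 81.178019
iter 2: u=1.060798  f(a)=+8.784e-02  f'(a)=-8.890e-01  a ← 81.178019 − (+8.784e-02/-8.890e-01) = 81.276818
iter 3: u=1.059509  f(a)=+1.717e-04  f'(a)=-8.856e-01  a ← 81.276818 − (+1.717e-04/-8.856e-01) = 81.277011
iter 4: u=1.059506  f(a)=+6.590e-10  f'(a)=-8.856e-01  a ← 81.277011 − (+6.590e-10/-8.856e-01) = 81.277011
iter 5: u=1.059506  f(a)=-2.842e-14  f'(a)=-8.856e-01  a ← 81.277011 − (-2.842e-14/-8.856e-01) = 81.277011
converged: |Δa| < 1e-12 after 5 iterations
sag = a·(cosh(S/(2a)) − 1) = 81.277011·(cosh(1.059506) − 1) = 50.049289
T_max/T_min = cosh(S/(2a)) = 1.615787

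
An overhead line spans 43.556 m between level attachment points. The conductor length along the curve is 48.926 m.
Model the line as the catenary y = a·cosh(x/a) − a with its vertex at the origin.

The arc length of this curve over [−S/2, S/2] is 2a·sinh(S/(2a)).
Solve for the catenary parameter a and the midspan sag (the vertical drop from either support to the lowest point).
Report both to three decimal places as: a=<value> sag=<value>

a=25.776 sag=9.760

seed: a₀ = √(S³/(24(L−S))) = √(43.556³/(24·5.370)) = 25.320905
iter 1: u=0.860080  f(a)=+2.022e-01  f'(a)=-4.564e-01  a ← 25.320905 − (+2.022e-01/-4.564e-01) = 25.763863
iter 2: u=0.845292  f(a)=+5.427e-03  f'(a)=-4.322e-01  a ← 25.763863 − (+5.427e-03/-4.322e-01) = 25.776420
iter 3: u=0.844881  f(a)=+4.150e-06  f'(a)=-4.315e-01  a ← 25.776420 − (+4.150e-06/-4.315e-01) = 25.776430
iter 4: u=0.844880  f(a)=+2.430e-12  f'(a)=-4.315e-01  a ← 25.776430 − (+2.430e-12/-4.315e-01) = 25.776430
converged: |Δa| < 1e-12 after 4 iterations
sag = a·(cosh(S/(2a)) − 1) = 25.776430·(cosh(0.844880) − 1) = 9.760350
T_max/T_min = cosh(S/(2a)) = 1.378654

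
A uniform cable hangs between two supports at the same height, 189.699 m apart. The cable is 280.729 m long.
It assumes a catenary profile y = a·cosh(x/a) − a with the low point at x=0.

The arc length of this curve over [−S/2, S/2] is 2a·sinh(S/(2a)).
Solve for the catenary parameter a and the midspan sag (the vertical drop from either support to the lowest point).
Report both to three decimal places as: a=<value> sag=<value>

a=59.547 sag=92.926

seed: a₀ = √(S³/(24(L−S))) = √(189.699³/(24·91.030)) = 55.898438
iter 1: u=1.696818  f(a)=+1.404e+01  f'(a)=-4.296e+00  a ← 55.898438 − (+1.404e+01/-4.296e+00) = 59.166212
iter 2: u=1.603102  f(a)=+1.325e+00  f'(a)=-3.520e+00  a ← 59.166212 − (+1.325e+00/-3.520e+00) = 59.542678
iter 3: u=1.592967  f(a)=+1.453e-02  f'(a)=-3.444e+00  a ← 59.542678 − (+1.453e-02/-3.444e+00) = 59.546897
iter 4: u=1.592854  f(a)=+1.788e-06  f'(a)=-3.443e+00  a ← 59.546897 − (+1.788e-06/-3.443e+00) = 59.546898
iter 5: u=1.592854  f(a)=+0.000e+00  f'(a)=-3.443e+00  a ← 59.546898 − (+0.000e+00/-3.443e+00) = 59.546898
converged: |Δa| < 1e-12 after 5 iterations
sag = a·(cosh(S/(2a)) − 1) = 59.546898·(cosh(1.592854) − 1) = 92.926136
T_max/T_min = cosh(S/(2a)) = 2.560554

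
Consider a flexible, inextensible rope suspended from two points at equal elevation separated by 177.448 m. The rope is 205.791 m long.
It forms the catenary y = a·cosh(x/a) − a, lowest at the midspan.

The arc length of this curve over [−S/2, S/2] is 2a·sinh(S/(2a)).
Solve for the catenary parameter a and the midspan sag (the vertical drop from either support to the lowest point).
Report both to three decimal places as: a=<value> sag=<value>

seed: a₀ = √(S³/(24(L−S))) = √(177.448³/(24·28.343)) = 90.631284
iter 1: u=0.978956  f(a)=+1.390e+00  f'(a)=-6.875e-01  a ← 90.631284 − (+1.390e+00/-6.875e-01) = 92.652469
iter 2: u=0.957600  f(a)=+4.784e-02  f'(a)=-6.409e-01  a ← 92.652469 − (+4.784e-02/-6.409e-01) = 92.727119
iter 3: u=0.956829  f(a)=+6.120e-05  f'(a)=-6.392e-01  a ← 92.727119 − (+6.120e-05/-6.392e-01) = 92.727215
iter 4: u=0.956828  f(a)=+1.004e-10  f'(a)=-6.392e-01  a ← 92.727215 − (+1.004e-10/-6.392e-01) = 92.727215
iter 5: u=0.956828  f(a)=+0.000e+00  f'(a)=-6.392e-01  a ← 92.727215 − (+0.000e+00/-6.392e-01) = 92.727215
converged: |Δa| < 1e-12 after 5 iterations
sag = a·(cosh(S/(2a)) − 1) = 92.727215·(cosh(0.956828) − 1) = 45.785674
T_max/T_min = cosh(S/(2a)) = 1.493767

a=92.727 sag=45.786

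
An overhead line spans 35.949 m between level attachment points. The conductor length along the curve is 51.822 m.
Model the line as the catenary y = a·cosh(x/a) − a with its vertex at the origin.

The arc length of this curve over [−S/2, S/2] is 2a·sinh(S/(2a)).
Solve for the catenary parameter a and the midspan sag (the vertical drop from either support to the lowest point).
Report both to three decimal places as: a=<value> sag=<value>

seed: a₀ = √(S³/(24(L−S))) = √(35.949³/(24·15.873)) = 11.043204
iter 1: u=1.627653  f(a)=+2.240e+00  f'(a)=-3.712e+00  a ← 11.043204 − (+2.240e+00/-3.712e+00) = 11.646708
iter 2: u=1.543312  f(a)=+1.968e-01  f'(a)=-3.086e+00  a ← 11.646708 − (+1.968e-01/-3.086e+00) = 11.710461
iter 3: u=1.534910  f(a)=+1.840e-03  f'(a)=-3.029e+00  a ← 11.710461 − (+1.840e-03/-3.029e+00) = 11.711068
iter 4: u=1.534830  f(a)=+1.644e-07  f'(a)=-3.028e+00  a ← 11.711068 − (+1.644e-07/-3.028e+00) = 11.711068
iter 5: u=1.534830  f(a)=-7.105e-15  f'(a)=-3.028e+00  a ← 11.711068 − (-7.105e-15/-3.028e+00) = 11.711068
converged: |Δa| < 1e-12 after 5 iterations
sag = a·(cosh(S/(2a)) − 1) = 11.711068·(cosh(1.534830) − 1) = 16.723577
T_max/T_min = cosh(S/(2a)) = 2.428015

a=11.711 sag=16.724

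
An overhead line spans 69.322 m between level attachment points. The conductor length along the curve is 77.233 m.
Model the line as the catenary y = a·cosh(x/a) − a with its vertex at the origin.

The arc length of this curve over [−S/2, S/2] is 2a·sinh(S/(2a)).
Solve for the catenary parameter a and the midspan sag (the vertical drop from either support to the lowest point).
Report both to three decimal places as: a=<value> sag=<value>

a=42.586 sag=14.901

seed: a₀ = √(S³/(24(L−S))) = √(69.322³/(24·7.911)) = 41.887584
iter 1: u=0.827477  f(a)=+2.753e-01  f'(a)=-4.042e-01  a ← 41.887584 − (+2.753e-01/-4.042e-01) = 42.568628
iter 2: u=0.814238  f(a)=+6.858e-03  f'(a)=-3.843e-01  a ← 42.568628 − (+6.858e-03/-3.843e-01) = 42.586472
iter 3: u=0.813897  f(a)=+4.496e-06  f'(a)=-3.838e-01  a ← 42.586472 − (+4.496e-06/-3.838e-01) = 42.586483
iter 4: u=0.813897  f(a)=+1.933e-12  f'(a)=-3.838e-01  a ← 42.586483 − (+1.933e-12/-3.838e-01) = 42.586483
converged: |Δa| < 1e-12 after 4 iterations
sag = a·(cosh(S/(2a)) − 1) = 42.586483·(cosh(0.813897) − 1) = 14.901277
T_max/T_min = cosh(S/(2a)) = 1.349906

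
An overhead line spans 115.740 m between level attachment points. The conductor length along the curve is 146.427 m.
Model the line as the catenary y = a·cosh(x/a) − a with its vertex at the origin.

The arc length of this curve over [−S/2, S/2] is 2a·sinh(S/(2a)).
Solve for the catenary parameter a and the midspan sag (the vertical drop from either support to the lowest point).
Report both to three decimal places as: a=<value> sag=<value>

seed: a₀ = √(S³/(24(L−S))) = √(115.740³/(24·30.687)) = 45.882004
iter 1: u=1.261279  f(a)=+2.535e+00  f'(a)=-1.563e+00  a ← 45.882004 − (+2.535e+00/-1.563e+00) = 47.504251
iter 2: u=1.218207  f(a)=+1.407e-01  f'(a)=-1.394e+00  a ← 47.504251 − (+1.407e-01/-1.394e+00) = 47.605176
iter 3: u=1.215624  f(a)=+4.893e-04  f'(a)=-1.384e+00  a ← 47.605176 − (+4.893e-04/-1.384e+00) = 47.605529
iter 4: u=1.215615  f(a)=+5.967e-09  f'(a)=-1.384e+00  a ← 47.605529 − (+5.967e-09/-1.384e+00) = 47.605529
iter 5: u=1.215615  f(a)=+0.000e+00  f'(a)=-1.384e+00  a ← 47.605529 − (+0.000e+00/-1.384e+00) = 47.605529
converged: |Δa| < 1e-12 after 5 iterations
sag = a·(cosh(S/(2a)) − 1) = 47.605529·(cosh(1.215615) − 1) = 39.724322
T_max/T_min = cosh(S/(2a)) = 1.834448

a=47.606 sag=39.724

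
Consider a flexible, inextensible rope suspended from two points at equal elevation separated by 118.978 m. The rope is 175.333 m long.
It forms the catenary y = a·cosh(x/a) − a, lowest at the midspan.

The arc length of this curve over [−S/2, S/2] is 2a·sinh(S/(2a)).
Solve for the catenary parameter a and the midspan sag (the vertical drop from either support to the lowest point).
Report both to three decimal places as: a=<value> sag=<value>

a=37.564 sag=57.811

seed: a₀ = √(S³/(24(L−S))) = √(118.978³/(24·56.355)) = 35.288090
iter 1: u=1.685810  f(a)=+8.572e+00  f'(a)=-4.199e+00  a ← 35.288090 − (+8.572e+00/-4.199e+00) = 37.329533
iter 2: u=1.593618  f(a)=+8.001e-01  f'(a)=-3.448e+00  a ← 37.329533 − (+8.001e-01/-3.448e+00) = 37.561551
iter 3: u=1.583774  f(a)=+8.556e-03  f'(a)=-3.375e+00  a ← 37.561551 − (+8.556e-03/-3.375e+00) = 37.564086
iter 4: u=1.583667  f(a)=+1.002e-06  f'(a)=-3.374e+00  a ← 37.564086 − (+1.002e-06/-3.374e+00) = 37.564086
iter 5: u=1.583667  f(a)=+0.000e+00  f'(a)=-3.374e+00  a ← 37.564086 − (+0.000e+00/-3.374e+00) = 37.564086
converged: |Δa| < 1e-12 after 5 iterations
sag = a·(cosh(S/(2a)) − 1) = 37.564086·(cosh(1.583667) − 1) = 57.811360
T_max/T_min = cosh(S/(2a)) = 2.539006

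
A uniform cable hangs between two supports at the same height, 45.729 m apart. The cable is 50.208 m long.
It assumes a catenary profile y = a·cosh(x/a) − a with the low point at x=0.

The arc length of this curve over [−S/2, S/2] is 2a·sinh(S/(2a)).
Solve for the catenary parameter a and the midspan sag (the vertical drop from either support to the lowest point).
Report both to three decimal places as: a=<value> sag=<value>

seed: a₀ = √(S³/(24(L−S))) = √(45.729³/(24·4.479)) = 29.825752
iter 1: u=0.766603  f(a)=+1.335e-01  f'(a)=-3.184e-01  a ← 29.825752 − (+1.335e-01/-3.184e-01) = 30.244974
iter 2: u=0.755977  f(a)=+2.866e-03  f'(a)=-3.048e-01  a ← 30.244974 − (+2.866e-03/-3.048e-01) = 30.254376
iter 3: u=0.755742  f(a)=+1.386e-06  f'(a)=-3.045e-01  a ← 30.254376 − (+1.386e-06/-3.045e-01) = 30.254381
iter 4: u=0.755742  f(a)=+3.411e-13  f'(a)=-3.045e-01  a ← 30.254381 − (+3.411e-13/-3.045e-01) = 30.254381
converged: |Δa| < 1e-12 after 4 iterations
sag = a·(cosh(S/(2a)) − 1) = 30.254381·(cosh(0.755742) − 1) = 9.058955
T_max/T_min = cosh(S/(2a)) = 1.299426

a=30.254 sag=9.059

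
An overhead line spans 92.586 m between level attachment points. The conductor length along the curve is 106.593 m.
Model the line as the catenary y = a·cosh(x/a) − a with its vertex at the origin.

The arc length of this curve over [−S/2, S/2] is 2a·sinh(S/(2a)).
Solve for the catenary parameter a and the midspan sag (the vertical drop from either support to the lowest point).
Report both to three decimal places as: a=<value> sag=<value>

a=49.655 sag=23.188

seed: a₀ = √(S³/(24(L−S))) = √(92.586³/(24·14.007)) = 48.589205
iter 1: u=0.952742  f(a)=+6.496e-01  f'(a)=-6.306e-01  a ← 48.589205 − (+6.496e-01/-6.306e-01) = 49.619378
iter 2: u=0.932962  f(a)=+2.123e-02  f'(a)=-5.900e-01  a ← 49.619378 − (+2.123e-02/-5.900e-01) = 49.655370
iter 3: u=0.932286  f(a)=+2.439e-05  f'(a)=-5.886e-01  a ← 49.655370 − (+2.439e-05/-5.886e-01) = 49.655411
iter 4: u=0.932285  f(a)=+3.226e-11  f'(a)=-5.886e-01  a ← 49.655411 − (+3.226e-11/-5.886e-01) = 49.655411
iter 5: u=0.932285  f(a)=+1.421e-14  f'(a)=-5.886e-01  a ← 49.655411 − (+1.421e-14/-5.886e-01) = 49.655411
converged: |Δa| < 1e-12 after 5 iterations
sag = a·(cosh(S/(2a)) − 1) = 49.655411·(cosh(0.932285) − 1) = 23.188098
T_max/T_min = cosh(S/(2a)) = 1.466980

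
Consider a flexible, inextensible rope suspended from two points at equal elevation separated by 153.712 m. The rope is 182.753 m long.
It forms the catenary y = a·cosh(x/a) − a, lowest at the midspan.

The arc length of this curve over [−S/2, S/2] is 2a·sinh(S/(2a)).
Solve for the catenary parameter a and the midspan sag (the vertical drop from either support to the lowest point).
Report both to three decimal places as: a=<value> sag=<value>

a=74.148 sag=43.528

seed: a₀ = √(S³/(24(L−S))) = √(153.712³/(24·29.041)) = 72.185548
iter 1: u=1.064701  f(a)=+1.691e+00  f'(a)=-8.996e-01  a ← 72.185548 − (+1.691e+00/-8.996e-01) = 74.065443
iter 2: u=1.037677  f(a)=+6.832e-02  f'(a)=-8.283e-01  a ← 74.065443 − (+6.832e-02/-8.283e-01) = 74.147925
iter 3: u=1.036523  f(a)=+1.219e-04  f'(a)=-8.253e-01  a ← 74.147925 − (+1.219e-04/-8.253e-01) = 74.148072
iter 4: u=1.036521  f(a)=+3.894e-10  f'(a)=-8.253e-01  a ← 74.148072 − (+3.894e-10/-8.253e-01) = 74.148072
iter 5: u=1.036521  f(a)=-5.684e-14  f'(a)=-8.253e-01  a ← 74.148072 − (-5.684e-14/-8.253e-01) = 74.148072
converged: |Δa| < 1e-12 after 5 iterations
sag = a·(cosh(S/(2a)) − 1) = 74.148072·(cosh(1.036521) − 1) = 43.527759
T_max/T_min = cosh(S/(2a)) = 1.587038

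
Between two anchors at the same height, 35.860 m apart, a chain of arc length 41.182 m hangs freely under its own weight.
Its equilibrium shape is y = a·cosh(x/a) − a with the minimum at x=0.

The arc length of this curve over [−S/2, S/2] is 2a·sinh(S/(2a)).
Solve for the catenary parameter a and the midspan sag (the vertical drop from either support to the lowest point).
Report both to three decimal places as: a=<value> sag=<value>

a=19.410 sag=8.887

seed: a₀ = √(S³/(24(L−S))) = √(35.860³/(24·5.322)) = 19.000821
iter 1: u=0.943643  f(a)=+2.420e-01  f'(a)=-6.117e-01  a ← 19.000821 − (+2.420e-01/-6.117e-01) = 19.396515
iter 2: u=0.924393  f(a)=+7.767e-03  f'(a)=-5.730e-01  a ← 19.396515 − (+7.767e-03/-5.730e-01) = 19.410071
iter 3: u=0.923747  f(a)=+8.587e-06  f'(a)=-5.717e-01  a ← 19.410071 − (+8.587e-06/-5.717e-01) = 19.410086
iter 4: u=0.923747  f(a)=+1.052e-11  f'(a)=-5.717e-01  a ← 19.410086 − (+1.052e-11/-5.717e-01) = 19.410086
converged: |Δa| < 1e-12 after 4 iterations
sag = a·(cosh(S/(2a)) − 1) = 19.410086·(cosh(0.923747) − 1) = 8.887276
T_max/T_min = cosh(S/(2a)) = 1.457869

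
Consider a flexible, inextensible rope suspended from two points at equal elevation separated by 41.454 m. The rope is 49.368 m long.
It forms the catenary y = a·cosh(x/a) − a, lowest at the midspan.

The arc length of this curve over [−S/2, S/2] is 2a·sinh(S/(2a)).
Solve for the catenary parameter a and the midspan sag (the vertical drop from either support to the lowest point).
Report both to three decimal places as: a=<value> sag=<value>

a=19.898 sag=11.807

seed: a₀ = √(S³/(24(L−S))) = √(41.454³/(24·7.914)) = 19.366272
iter 1: u=1.070263  f(a)=+4.658e-01  f'(a)=-9.148e-01  a ← 19.366272 − (+4.658e-01/-9.148e-01) = 19.875460
iter 2: u=1.042844  f(a)=+1.900e-02  f'(a)=-8.416e-01  a ← 19.875460 − (+1.900e-02/-8.416e-01) = 19.898042
iter 3: u=1.041660  f(a)=+3.461e-05  f'(a)=-8.385e-01  a ← 19.898042 − (+3.461e-05/-8.385e-01) = 19.898083
iter 4: u=1.041658  f(a)=+1.153e-10  f'(a)=-8.385e-01  a ← 19.898083 − (+1.153e-10/-8.385e-01) = 19.898083
iter 5: u=1.041658  f(a)=-7.105e-15  f'(a)=-8.385e-01  a ← 19.898083 − (-7.105e-15/-8.385e-01) = 19.898083
converged: |Δa| < 1e-12 after 5 iterations
sag = a·(cosh(S/(2a)) − 1) = 19.898083·(cosh(1.041658) − 1) = 11.807335
T_max/T_min = cosh(S/(2a)) = 1.593391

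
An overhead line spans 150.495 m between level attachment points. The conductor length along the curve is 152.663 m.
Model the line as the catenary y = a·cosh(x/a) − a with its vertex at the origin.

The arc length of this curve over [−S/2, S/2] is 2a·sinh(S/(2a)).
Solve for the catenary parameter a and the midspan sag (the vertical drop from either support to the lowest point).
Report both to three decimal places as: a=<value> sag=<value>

a=256.497 sag=11.117

seed: a₀ = √(S³/(24(L−S))) = √(150.495³/(24·2.168)) = 255.945706
iter 1: u=0.293998  f(a)=+9.389e-03  f'(a)=-1.709e-02  a ← 255.945706 − (+9.389e-03/-1.709e-02) = 256.495147
iter 2: u=0.293368  f(a)=+3.032e-05  f'(a)=-1.698e-02  a ← 256.495147 − (+3.032e-05/-1.698e-02) = 256.496932
iter 3: u=0.293366  f(a)=+3.185e-10  f'(a)=-1.698e-02  a ← 256.496932 − (+3.185e-10/-1.698e-02) = 256.496932
iter 4: u=0.293366  f(a)=-2.842e-14  f'(a)=-1.698e-02  a ← 256.496932 − (-2.842e-14/-1.698e-02) = 256.496932
converged: |Δa| < 1e-12 after 4 iterations
sag = a·(cosh(S/(2a)) − 1) = 256.496932·(cosh(0.293366) − 1) = 11.116920
T_max/T_min = cosh(S/(2a)) = 1.043341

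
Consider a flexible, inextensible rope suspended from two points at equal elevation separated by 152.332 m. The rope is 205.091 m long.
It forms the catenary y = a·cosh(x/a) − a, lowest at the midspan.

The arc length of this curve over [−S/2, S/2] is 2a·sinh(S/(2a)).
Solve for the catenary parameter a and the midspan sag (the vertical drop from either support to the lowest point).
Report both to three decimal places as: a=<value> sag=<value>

seed: a₀ = √(S³/(24(L−S))) = √(152.332³/(24·52.759)) = 52.836351
iter 1: u=1.441545  f(a)=+5.761e+00  f'(a)=-2.444e+00  a ← 52.836351 − (+5.761e+00/-2.444e+00) = 55.193469
iter 2: u=1.379982  f(a)=+4.079e-01  f'(a)=-2.109e+00  a ← 55.193469 − (+4.079e-01/-2.109e+00) = 55.386887
iter 3: u=1.375163  f(a)=+2.390e-03  f'(a)=-2.084e+00  a ← 55.386887 − (+2.390e-03/-2.084e+00) = 55.388034
iter 4: u=1.375135  f(a)=+8.311e-08  f'(a)=-2.084e+00  a ← 55.388034 − (+8.311e-08/-2.084e+00) = 55.388034
iter 5: u=1.375135  f(a)=+2.842e-14  f'(a)=-2.084e+00  a ← 55.388034 − (+2.842e-14/-2.084e+00) = 55.388034
converged: |Δa| < 1e-12 after 5 iterations
sag = a·(cosh(S/(2a)) − 1) = 55.388034·(cosh(1.375135) − 1) = 61.159870
T_max/T_min = cosh(S/(2a)) = 2.104207

a=55.388 sag=61.160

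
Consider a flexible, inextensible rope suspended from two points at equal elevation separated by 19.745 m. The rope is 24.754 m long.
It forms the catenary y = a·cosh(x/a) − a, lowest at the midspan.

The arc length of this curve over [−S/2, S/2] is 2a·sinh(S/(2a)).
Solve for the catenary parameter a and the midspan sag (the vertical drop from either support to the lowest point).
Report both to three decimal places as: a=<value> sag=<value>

seed: a₀ = √(S³/(24(L−S))) = √(19.745³/(24·5.009)) = 8.002111
iter 1: u=1.233737  f(a)=+3.953e-01  f'(a)=-1.453e+00  a ← 8.002111 − (+3.953e-01/-1.453e+00) = 8.274160
iter 2: u=1.193172  f(a)=+2.105e-02  f'(a)=-1.302e+00  a ← 8.274160 − (+2.105e-02/-1.302e+00) = 8.290330
iter 3: u=1.190845  f(a)=+6.716e-05  f'(a)=-1.294e+00  a ← 8.290330 − (+6.716e-05/-1.294e+00) = 8.290382
iter 4: u=1.190838  f(a)=+6.881e-10  f'(a)=-1.294e+00  a ← 8.290382 − (+6.881e-10/-1.294e+00) = 8.290382
iter 5: u=1.190838  f(a)=+0.000e+00  f'(a)=-1.294e+00  a ← 8.290382 − (+0.000e+00/-1.294e+00) = 8.290382
converged: |Δa| < 1e-12 after 5 iterations
sag = a·(cosh(S/(2a)) − 1) = 8.290382·(cosh(1.190838) − 1) = 6.606616
T_max/T_min = cosh(S/(2a)) = 1.796901

a=8.290 sag=6.607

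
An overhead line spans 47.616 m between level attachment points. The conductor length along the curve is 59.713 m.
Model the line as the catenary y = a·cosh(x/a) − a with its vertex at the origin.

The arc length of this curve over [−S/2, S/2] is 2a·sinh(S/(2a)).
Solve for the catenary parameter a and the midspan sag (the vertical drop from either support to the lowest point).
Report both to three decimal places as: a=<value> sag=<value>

a=19.979 sag=15.945

seed: a₀ = √(S³/(24(L−S))) = √(47.616³/(24·12.097)) = 19.283457
iter 1: u=1.234633  f(a)=+9.562e-01  f'(a)=-1.457e+00  a ← 19.283457 − (+9.562e-01/-1.457e+00) = 19.939889
iter 2: u=1.193989  f(a)=+5.099e-02  f'(a)=-1.305e+00  a ← 19.939889 − (+5.099e-02/-1.305e+00) = 19.978965
iter 3: u=1.191653  f(a)=+1.631e-04  f'(a)=-1.297e+00  a ← 19.978965 − (+1.631e-04/-1.297e+00) = 19.979090
iter 4: u=1.191646  f(a)=+1.681e-09  f'(a)=-1.297e+00  a ← 19.979090 − (+1.681e-09/-1.297e+00) = 19.979090
iter 5: u=1.191646  f(a)=+7.105e-15  f'(a)=-1.297e+00  a ← 19.979090 − (+7.105e-15/-1.297e+00) = 19.979090
converged: |Δa| < 1e-12 after 5 iterations
sag = a·(cosh(S/(2a)) − 1) = 19.979090·(cosh(1.191646) − 1) = 15.945478
T_max/T_min = cosh(S/(2a)) = 1.798108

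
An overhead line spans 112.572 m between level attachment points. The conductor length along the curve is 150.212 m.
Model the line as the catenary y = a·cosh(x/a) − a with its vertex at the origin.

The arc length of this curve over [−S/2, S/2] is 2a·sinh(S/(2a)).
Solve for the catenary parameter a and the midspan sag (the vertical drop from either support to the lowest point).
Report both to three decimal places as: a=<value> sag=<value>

a=41.596 sag=44.259

seed: a₀ = √(S³/(24(L−S))) = √(112.572³/(24·37.640)) = 39.738836
iter 1: u=1.416398  f(a)=+3.961e+00  f'(a)=-2.303e+00  a ← 39.738836 − (+3.961e+00/-2.303e+00) = 41.459051
iter 2: u=1.357629  f(a)=+2.717e-01  f'(a)=-1.997e+00  a ← 41.459051 − (+2.717e-01/-1.997e+00) = 41.595142
iter 3: u=1.353187  f(a)=+1.487e-03  f'(a)=-1.975e+00  a ← 41.595142 − (+1.487e-03/-1.975e+00) = 41.595895
iter 4: u=1.353162  f(a)=+4.506e-08  f'(a)=-1.975e+00  a ← 41.595895 − (+4.506e-08/-1.975e+00) = 41.595895
iter 5: u=1.353162  f(a)=+0.000e+00  f'(a)=-1.975e+00  a ← 41.595895 − (+0.000e+00/-1.975e+00) = 41.595895
converged: |Δa| < 1e-12 after 5 iterations
sag = a·(cosh(S/(2a)) − 1) = 41.595895·(cosh(1.353162) − 1) = 44.259389
T_max/T_min = cosh(S/(2a)) = 2.064033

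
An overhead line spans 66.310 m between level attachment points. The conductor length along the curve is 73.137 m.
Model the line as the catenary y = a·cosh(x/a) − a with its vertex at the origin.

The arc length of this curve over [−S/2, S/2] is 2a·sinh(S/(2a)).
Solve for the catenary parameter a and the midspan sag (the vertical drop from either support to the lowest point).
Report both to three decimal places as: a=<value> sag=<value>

seed: a₀ = √(S³/(24(L−S))) = √(66.310³/(24·6.827)) = 42.184021
iter 1: u=0.785961  f(a)=+2.140e-01  f'(a)=-3.441e-01  a ← 42.184021 − (+2.140e-01/-3.441e-01) = 42.805877
iter 2: u=0.774543  f(a)=+4.824e-03  f'(a)=-3.288e-01  a ← 42.805877 − (+4.824e-03/-3.288e-01) = 42.820549
iter 3: u=0.774278  f(a)=+2.576e-06  f'(a)=-3.284e-01  a ← 42.820549 − (+2.576e-06/-3.284e-01) = 42.820557
iter 4: u=0.774278  f(a)=+7.390e-13  f'(a)=-3.284e-01  a ← 42.820557 − (+7.390e-13/-3.284e-01) = 42.820557
converged: |Δa| < 1e-12 after 4 iterations
sag = a·(cosh(S/(2a)) − 1) = 42.820557·(cosh(0.774278) − 1) = 13.489791
T_max/T_min = cosh(S/(2a)) = 1.315031

a=42.821 sag=13.490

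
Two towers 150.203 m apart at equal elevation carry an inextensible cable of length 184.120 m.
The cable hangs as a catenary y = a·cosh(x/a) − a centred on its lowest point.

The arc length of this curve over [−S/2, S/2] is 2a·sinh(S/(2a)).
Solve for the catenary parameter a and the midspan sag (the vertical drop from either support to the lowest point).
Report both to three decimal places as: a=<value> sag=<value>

seed: a₀ = √(S³/(24(L−S))) = √(150.203³/(24·33.917)) = 64.521369
iter 1: u=1.163979  f(a)=+2.373e+00  f'(a)=-1.201e+00  a ← 64.521369 − (+2.373e+00/-1.201e+00) = 66.497590
iter 2: u=1.129387  f(a)=+1.134e-01  f'(a)=-1.089e+00  a ← 66.497590 − (+1.134e-01/-1.089e+00) = 66.601759
iter 3: u=1.127620  f(a)=+2.877e-04  f'(a)=-1.083e+00  a ← 66.601759 − (+2.877e-04/-1.083e+00) = 66.602024
iter 4: u=1.127616  f(a)=+1.862e-09  f'(a)=-1.083e+00  a ← 66.602024 − (+1.862e-09/-1.083e+00) = 66.602024
iter 5: u=1.127616  f(a)=-2.842e-14  f'(a)=-1.083e+00  a ← 66.602024 − (-2.842e-14/-1.083e+00) = 66.602024
converged: |Δa| < 1e-12 after 5 iterations
sag = a·(cosh(S/(2a)) − 1) = 66.602024·(cosh(1.127616) − 1) = 47.023999
T_max/T_min = cosh(S/(2a)) = 1.706045

a=66.602 sag=47.024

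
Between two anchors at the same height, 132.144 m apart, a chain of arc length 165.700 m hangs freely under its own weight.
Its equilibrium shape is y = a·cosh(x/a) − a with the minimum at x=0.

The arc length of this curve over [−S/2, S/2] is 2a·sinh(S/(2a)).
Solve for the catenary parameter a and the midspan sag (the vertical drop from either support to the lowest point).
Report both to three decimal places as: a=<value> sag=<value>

a=55.458 sag=44.240

seed: a₀ = √(S³/(24(L−S))) = √(132.144³/(24·33.556)) = 53.527931
iter 1: u=1.234346  f(a)=+2.651e+00  f'(a)=-1.455e+00  a ← 53.527931 − (+2.651e+00/-1.455e+00) = 55.349331
iter 2: u=1.193727  f(a)=+1.413e-01  f'(a)=-1.304e+00  a ← 55.349331 − (+1.413e-01/-1.304e+00) = 55.457701
iter 3: u=1.191394  f(a)=+4.517e-04  f'(a)=-1.296e+00  a ← 55.457701 − (+4.517e-04/-1.296e+00) = 55.458050
iter 4: u=1.191387  f(a)=+4.646e-09  f'(a)=-1.296e+00  a ← 55.458050 − (+4.646e-09/-1.296e+00) = 55.458050
iter 5: u=1.191387  f(a)=-2.842e-14  f'(a)=-1.296e+00  a ← 55.458050 − (-2.842e-14/-1.296e+00) = 55.458050
converged: |Δa| < 1e-12 after 5 iterations
sag = a·(cosh(S/(2a)) − 1) = 55.458050·(cosh(1.191387) − 1) = 44.240083
T_max/T_min = cosh(S/(2a)) = 1.797722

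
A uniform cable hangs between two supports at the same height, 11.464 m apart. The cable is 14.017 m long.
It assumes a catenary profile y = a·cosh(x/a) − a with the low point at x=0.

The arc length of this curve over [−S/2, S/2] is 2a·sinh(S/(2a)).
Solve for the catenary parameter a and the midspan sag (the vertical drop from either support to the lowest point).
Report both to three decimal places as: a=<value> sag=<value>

seed: a₀ = √(S³/(24(L−S))) = √(11.464³/(24·2.553)) = 4.958762
iter 1: u=1.155934  f(a)=+1.761e-01  f'(a)=-1.174e+00  a ← 4.958762 − (+1.761e-01/-1.174e+00) = 5.108754
iter 2: u=1.121996  f(a)=+8.306e-03  f'(a)=-1.066e+00  a ← 5.108754 − (+8.306e-03/-1.066e+00) = 5.116548
iter 3: u=1.120287  f(a)=+2.050e-05  f'(a)=-1.060e+00  a ← 5.116548 − (+2.050e-05/-1.060e+00) = 5.116567
iter 4: u=1.120282  f(a)=+1.256e-10  f'(a)=-1.060e+00  a ← 5.116567 − (+1.256e-10/-1.060e+00) = 5.116567
iter 5: u=1.120282  f(a)=-1.776e-15  f'(a)=-1.060e+00  a ← 5.116567 − (-1.776e-15/-1.060e+00) = 5.116567
converged: |Δa| < 1e-12 after 5 iterations
sag = a·(cosh(S/(2a)) − 1) = 5.116567·(cosh(1.120282) − 1) = 3.560894
T_max/T_min = cosh(S/(2a)) = 1.695954

a=5.117 sag=3.561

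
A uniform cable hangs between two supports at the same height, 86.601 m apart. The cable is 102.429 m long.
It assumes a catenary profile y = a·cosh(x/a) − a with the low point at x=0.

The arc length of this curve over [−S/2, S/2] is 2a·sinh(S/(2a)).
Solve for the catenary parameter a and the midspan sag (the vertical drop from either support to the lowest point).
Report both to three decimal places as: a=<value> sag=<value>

seed: a₀ = √(S³/(24(L−S))) = √(86.601³/(24·15.828)) = 41.349067
iter 1: u=1.047194  f(a)=+8.909e-01  f'(a)=-8.529e-01  a ← 41.349067 − (+8.909e-01/-8.529e-01) = 42.393598
iter 2: u=1.021392  f(a)=+3.487e-02  f'(a)=-7.873e-01  a ← 42.393598 − (+3.487e-02/-7.873e-01) = 42.437894
iter 3: u=1.020326  f(a)=+5.826e-05  f'(a)=-7.847e-01  a ← 42.437894 − (+5.826e-05/-7.847e-01) = 42.437968
iter 4: u=1.020325  f(a)=+1.632e-10  f'(a)=-7.847e-01  a ← 42.437968 − (+1.632e-10/-7.847e-01) = 42.437968
iter 5: u=1.020325  f(a)=+1.421e-14  f'(a)=-7.847e-01  a ← 42.437968 − (+1.421e-14/-7.847e-01) = 42.437968
converged: |Δa| < 1e-12 after 5 iterations
sag = a·(cosh(S/(2a)) − 1) = 42.437968·(cosh(1.020325) − 1) = 24.074483
T_max/T_min = cosh(S/(2a)) = 1.567286

a=42.438 sag=24.074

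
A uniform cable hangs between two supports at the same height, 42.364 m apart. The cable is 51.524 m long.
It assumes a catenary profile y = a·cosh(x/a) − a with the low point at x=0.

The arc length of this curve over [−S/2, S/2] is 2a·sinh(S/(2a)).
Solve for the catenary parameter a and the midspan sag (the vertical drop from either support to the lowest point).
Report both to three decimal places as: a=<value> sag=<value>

seed: a₀ = √(S³/(24(L−S))) = √(42.364³/(24·9.160)) = 18.596965
iter 1: u=1.139003  f(a)=+6.129e-01  f'(a)=-1.119e+00  a ← 18.596965 − (+6.129e-01/-1.119e+00) = 19.144668
iter 2: u=1.106418  f(a)=+2.812e-02  f'(a)=-1.018e+00  a ← 19.144668 − (+2.812e-02/-1.018e+00) = 19.172276
iter 3: u=1.104825  f(a)=+6.548e-05  f'(a)=-1.014e+00  a ← 19.172276 − (+6.548e-05/-1.014e+00) = 19.172340
iter 4: u=1.104821  f(a)=+3.570e-10  f'(a)=-1.014e+00  a ← 19.172340 − (+3.570e-10/-1.014e+00) = 19.172340
iter 5: u=1.104821  f(a)=+7.105e-15  f'(a)=-1.014e+00  a ← 19.172340 − (+7.105e-15/-1.014e+00) = 19.172340
converged: |Δa| < 1e-12 after 5 iterations
sag = a·(cosh(S/(2a)) − 1) = 19.172340·(cosh(1.104821) − 1) = 12.940886
T_max/T_min = cosh(S/(2a)) = 1.674977

a=19.172 sag=12.941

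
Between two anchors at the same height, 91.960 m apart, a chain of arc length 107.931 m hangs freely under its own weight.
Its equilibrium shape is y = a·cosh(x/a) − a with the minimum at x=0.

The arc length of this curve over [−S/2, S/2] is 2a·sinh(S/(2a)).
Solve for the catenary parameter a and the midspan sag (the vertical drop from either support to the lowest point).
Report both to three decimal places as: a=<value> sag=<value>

a=46.172 sag=24.850

seed: a₀ = √(S³/(24(L−S))) = √(91.960³/(24·15.971)) = 45.042944
iter 1: u=1.020804  f(a)=+8.531e-01  f'(a)=-7.858e-01  a ← 45.042944 − (+8.531e-01/-7.858e-01) = 46.128486
iter 2: u=0.996781  f(a)=+3.181e-02  f'(a)=-7.282e-01  a ← 46.128486 − (+3.181e-02/-7.282e-01) = 46.172172
iter 3: u=0.995838  f(a)=+4.804e-05  f'(a)=-7.260e-01  a ← 46.172172 − (+4.804e-05/-7.260e-01) = 46.172238
iter 4: u=0.995837  f(a)=+1.099e-10  f'(a)=-7.260e-01  a ← 46.172238 − (+1.099e-10/-7.260e-01) = 46.172238
iter 5: u=0.995837  f(a)=+0.000e+00  f'(a)=-7.260e-01  a ← 46.172238 − (+0.000e+00/-7.260e-01) = 46.172238
converged: |Δa| < 1e-12 after 5 iterations
sag = a·(cosh(S/(2a)) − 1) = 46.172238·(cosh(0.995837) − 1) = 24.849947
T_max/T_min = cosh(S/(2a)) = 1.538201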